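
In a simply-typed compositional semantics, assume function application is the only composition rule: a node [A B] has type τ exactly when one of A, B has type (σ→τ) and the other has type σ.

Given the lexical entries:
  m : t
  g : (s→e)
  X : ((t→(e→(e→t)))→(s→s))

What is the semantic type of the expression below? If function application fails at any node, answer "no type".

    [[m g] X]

no type

[m g]: t with (s→e) — neither is a function whose domain matches the other; composition fails here.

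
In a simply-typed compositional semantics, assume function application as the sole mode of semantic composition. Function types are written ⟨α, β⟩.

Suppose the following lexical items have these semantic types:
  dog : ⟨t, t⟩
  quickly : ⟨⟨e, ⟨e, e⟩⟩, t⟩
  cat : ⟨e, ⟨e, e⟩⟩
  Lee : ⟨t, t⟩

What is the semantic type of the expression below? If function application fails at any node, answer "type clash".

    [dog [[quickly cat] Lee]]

[quickly cat]: functor quickly : ⟨⟨e, ⟨e, e⟩⟩, t⟩, argument cat : ⟨e, ⟨e, e⟩⟩; result t.
[[quickly cat] Lee]: functor Lee : ⟨t, t⟩, argument [quickly cat] : t; result t.
[dog [[quickly cat] Lee]]: functor dog : ⟨t, t⟩, argument [[quickly cat] Lee] : t; result t.

t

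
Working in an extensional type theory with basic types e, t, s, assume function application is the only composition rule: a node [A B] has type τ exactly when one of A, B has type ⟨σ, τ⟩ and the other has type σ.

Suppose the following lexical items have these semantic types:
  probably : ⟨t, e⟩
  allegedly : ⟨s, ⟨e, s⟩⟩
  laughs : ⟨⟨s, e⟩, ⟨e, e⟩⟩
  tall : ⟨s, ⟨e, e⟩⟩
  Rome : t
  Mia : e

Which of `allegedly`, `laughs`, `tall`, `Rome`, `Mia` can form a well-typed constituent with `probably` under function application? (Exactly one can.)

Rome

allegedly : ⟨s, ⟨e, s⟩⟩ — does not combine with probably.
laughs : ⟨⟨s, e⟩, ⟨e, e⟩⟩ — does not combine with probably.
tall : ⟨s, ⟨e, e⟩⟩ — does not combine with probably.
Rome — combines: probably : ⟨t, e⟩ takes Rome : t as argument, giving e.
Mia : e — does not combine with probably.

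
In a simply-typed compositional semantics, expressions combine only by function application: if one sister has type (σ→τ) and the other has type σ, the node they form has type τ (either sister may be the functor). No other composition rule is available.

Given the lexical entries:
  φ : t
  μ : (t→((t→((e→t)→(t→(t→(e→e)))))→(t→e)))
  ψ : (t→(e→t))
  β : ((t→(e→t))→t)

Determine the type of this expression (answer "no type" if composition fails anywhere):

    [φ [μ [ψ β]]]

[ψ β]: functor β : ((t→(e→t))→t), argument ψ : (t→(e→t)); result t.
[μ [ψ β]]: functor μ : (t→((t→((e→t)→(t→(t→(e→e)))))→(t→e))), argument [ψ β] : t; result ((t→((e→t)→(t→(t→(e→e)))))→(t→e)).
At [φ [μ [ψ β]]]: neither t nor ((t→((e→t)→(t→(t→(e→e)))))→(t→e)) can take the other as argument; the node is ill-typed.

no type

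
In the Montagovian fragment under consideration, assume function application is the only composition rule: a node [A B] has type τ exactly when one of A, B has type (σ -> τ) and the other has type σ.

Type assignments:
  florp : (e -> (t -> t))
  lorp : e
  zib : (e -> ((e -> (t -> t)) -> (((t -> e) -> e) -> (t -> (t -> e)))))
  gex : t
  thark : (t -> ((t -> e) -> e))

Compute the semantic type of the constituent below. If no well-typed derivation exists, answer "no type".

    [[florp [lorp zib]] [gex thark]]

(t -> (t -> e))

[lorp zib]: zib is (e -> ((e -> (t -> t)) -> (((t -> e) -> e) -> (t -> (t -> e))))), lorp is e; result ((e -> (t -> t)) -> (((t -> e) -> e) -> (t -> (t -> e)))).
[florp [lorp zib]]: [lorp zib] is ((e -> (t -> t)) -> (((t -> e) -> e) -> (t -> (t -> e)))), florp is (e -> (t -> t)); result (((t -> e) -> e) -> (t -> (t -> e))).
[gex thark]: thark is (t -> ((t -> e) -> e)), gex is t; result ((t -> e) -> e).
[[florp [lorp zib]] [gex thark]]: [florp [lorp zib]] is (((t -> e) -> e) -> (t -> (t -> e))), [gex thark] is ((t -> e) -> e); result (t -> (t -> e)).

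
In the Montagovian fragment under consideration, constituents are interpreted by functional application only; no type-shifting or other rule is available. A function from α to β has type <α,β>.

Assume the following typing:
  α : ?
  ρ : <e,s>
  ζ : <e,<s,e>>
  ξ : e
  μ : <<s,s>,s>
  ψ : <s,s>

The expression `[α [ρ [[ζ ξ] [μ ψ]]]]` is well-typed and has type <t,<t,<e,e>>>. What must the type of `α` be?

[α [ρ [[ζ ξ] [μ ψ]]]] is required to be <t,<t,<e,e>>>. [ρ [[ζ ξ] [μ ψ]]] : s cannot yield <t,<t,<e,e>>> as functor, so α : <s,<t,<t,<e,e>>>>.

<s,<t,<t,<e,e>>>>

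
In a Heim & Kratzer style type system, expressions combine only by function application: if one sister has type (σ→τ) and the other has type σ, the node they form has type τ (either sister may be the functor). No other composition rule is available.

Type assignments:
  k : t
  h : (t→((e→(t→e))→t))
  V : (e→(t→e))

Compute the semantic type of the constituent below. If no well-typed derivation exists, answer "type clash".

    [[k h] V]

[k h]: (t→((e→(t→e))→t)) applied to t yields ((e→(t→e))→t).
[[k h] V]: ((e→(t→e))→t) applied to (e→(t→e)) yields t.

t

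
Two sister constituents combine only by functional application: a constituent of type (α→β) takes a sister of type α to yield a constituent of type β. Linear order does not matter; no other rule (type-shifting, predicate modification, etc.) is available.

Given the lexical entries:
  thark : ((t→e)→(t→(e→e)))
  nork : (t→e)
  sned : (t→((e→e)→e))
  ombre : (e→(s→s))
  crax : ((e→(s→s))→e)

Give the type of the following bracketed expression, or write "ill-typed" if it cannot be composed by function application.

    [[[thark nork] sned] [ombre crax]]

[thark nork] — thark of type ((t→e)→(t→(e→e))) combines with nork of type (t→e): type (t→(e→e)).
[[thark nork] sned]: (t→(e→e)) and (t→((e→e)→e)) cannot combine by function application — type clash.

ill-typed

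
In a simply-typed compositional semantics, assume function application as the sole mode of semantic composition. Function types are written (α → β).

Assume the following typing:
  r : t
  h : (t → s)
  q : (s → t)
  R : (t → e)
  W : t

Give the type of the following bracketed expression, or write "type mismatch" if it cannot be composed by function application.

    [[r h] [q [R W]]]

[r h]: (t → s) applied to t yields s.
[R W]: (t → e) applied to t yields e.
At [q [R W]]: neither (s → t) nor e can take the other as argument; the node is ill-typed.

type mismatch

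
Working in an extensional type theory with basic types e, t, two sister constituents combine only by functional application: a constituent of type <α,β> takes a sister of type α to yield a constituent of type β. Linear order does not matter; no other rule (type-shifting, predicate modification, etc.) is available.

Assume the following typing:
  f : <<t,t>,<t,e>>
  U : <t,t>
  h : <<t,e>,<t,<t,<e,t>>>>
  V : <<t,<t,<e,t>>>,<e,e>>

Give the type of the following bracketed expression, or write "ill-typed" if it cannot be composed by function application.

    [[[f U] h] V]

<e,e>

[f U]: functor f : <<t,t>,<t,e>>, argument U : <t,t>; result <t,e>.
[[f U] h]: functor h : <<t,e>,<t,<t,<e,t>>>>, argument [f U] : <t,e>; result <t,<t,<e,t>>>.
[[[f U] h] V]: functor V : <<t,<t,<e,t>>>,<e,e>>, argument [[f U] h] : <t,<t,<e,t>>>; result <e,e>.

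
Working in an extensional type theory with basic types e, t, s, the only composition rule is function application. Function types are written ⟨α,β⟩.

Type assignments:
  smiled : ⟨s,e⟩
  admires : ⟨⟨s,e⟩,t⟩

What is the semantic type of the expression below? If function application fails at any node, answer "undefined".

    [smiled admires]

[smiled admires]: ⟨⟨s,e⟩,t⟩ applied to ⟨s,e⟩ yields t.

t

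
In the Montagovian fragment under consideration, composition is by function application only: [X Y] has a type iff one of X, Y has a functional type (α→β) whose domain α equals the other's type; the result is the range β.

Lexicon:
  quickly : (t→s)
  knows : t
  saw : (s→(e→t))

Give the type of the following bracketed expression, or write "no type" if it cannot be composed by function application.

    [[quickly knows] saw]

(e→t)

[quickly knows]: quickly is (t→s), knows is t; result s.
[[quickly knows] saw]: saw is (s→(e→t)), [quickly knows] is s; result (e→t).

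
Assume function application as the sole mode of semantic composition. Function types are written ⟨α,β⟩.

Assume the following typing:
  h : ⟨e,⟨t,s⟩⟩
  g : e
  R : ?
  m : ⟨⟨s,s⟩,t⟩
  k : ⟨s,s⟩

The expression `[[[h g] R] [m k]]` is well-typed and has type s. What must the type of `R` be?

⟨⟨t,s⟩,⟨t,s⟩⟩

[[[h g] R] [m k]] is required to be s. [m k] : t cannot yield s as functor, so [[h g] R] : ⟨t,s⟩.
[[h g] R] is required to be ⟨t,s⟩. [h g] : ⟨t,s⟩ cannot yield ⟨t,s⟩ as functor, so R : ⟨⟨t,s⟩,⟨t,s⟩⟩.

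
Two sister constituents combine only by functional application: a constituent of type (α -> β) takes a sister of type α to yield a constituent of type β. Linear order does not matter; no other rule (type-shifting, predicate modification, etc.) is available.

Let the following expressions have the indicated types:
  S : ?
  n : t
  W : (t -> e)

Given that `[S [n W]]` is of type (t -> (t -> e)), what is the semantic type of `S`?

(e -> (t -> (t -> e)))

At [S [n W]] (required: (t -> (t -> e))): [n W] is e, which is not a function with range (t -> (t -> e)); hence S is the functor — type (e -> (t -> (t -> e))).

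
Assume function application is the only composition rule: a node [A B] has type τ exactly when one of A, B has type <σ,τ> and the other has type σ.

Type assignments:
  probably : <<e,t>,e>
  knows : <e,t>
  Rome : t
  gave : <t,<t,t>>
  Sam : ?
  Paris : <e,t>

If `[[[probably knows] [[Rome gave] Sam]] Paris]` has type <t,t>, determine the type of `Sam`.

[[[probably knows] [[Rome gave] Sam]] Paris] must have type <t,t>. The sister Paris has type <e,t>; that is not a function onto <t,t>, so [[probably knows] [[Rome gave] Sam]] must be the functor, of type <<e,t>,<t,t>>.
[[probably knows] [[Rome gave] Sam]] must have type <<e,t>,<t,t>>. The sister [probably knows] has type e; that is not a function onto <<e,t>,<t,t>>, so [[Rome gave] Sam] must be the functor, of type <e,<<e,t>,<t,t>>>.
[[Rome gave] Sam] must have type <e,<<e,t>,<t,t>>>. The sister [Rome gave] has type <t,t>; that is not a function onto <e,<<e,t>,<t,t>>>, so Sam must be the functor, of type <<t,t>,<e,<<e,t>,<t,t>>>>.

<<t,t>,<e,<<e,t>,<t,t>>>>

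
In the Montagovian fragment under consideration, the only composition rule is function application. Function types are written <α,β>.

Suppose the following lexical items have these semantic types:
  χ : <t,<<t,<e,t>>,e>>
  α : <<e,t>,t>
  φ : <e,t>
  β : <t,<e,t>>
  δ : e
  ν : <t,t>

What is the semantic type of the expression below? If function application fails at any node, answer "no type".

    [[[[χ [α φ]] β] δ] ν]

[α φ] — α of type <<e,t>,t> combines with φ of type <e,t>: type t.
[χ [α φ]] — χ of type <t,<<t,<e,t>>,e>> combines with [α φ] of type t: type <<t,<e,t>>,e>.
[[χ [α φ]] β] — [χ [α φ]] of type <<t,<e,t>>,e> combines with β of type <t,<e,t>>: type e.
At [[[χ [α φ]] β] δ]: neither e nor e can take the other as argument; the node is ill-typed.

no type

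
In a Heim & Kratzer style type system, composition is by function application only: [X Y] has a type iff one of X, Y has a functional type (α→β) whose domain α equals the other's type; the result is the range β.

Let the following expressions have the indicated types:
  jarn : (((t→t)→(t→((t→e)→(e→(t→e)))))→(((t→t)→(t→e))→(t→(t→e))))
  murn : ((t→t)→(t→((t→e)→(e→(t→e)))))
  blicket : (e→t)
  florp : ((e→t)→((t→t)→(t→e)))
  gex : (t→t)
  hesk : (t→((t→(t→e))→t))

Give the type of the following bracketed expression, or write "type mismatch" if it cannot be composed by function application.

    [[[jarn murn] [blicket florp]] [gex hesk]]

type mismatch

[jarn murn] — jarn of type (((t→t)→(t→((t→e)→(e→(t→e)))))→(((t→t)→(t→e))→(t→(t→e)))) combines with murn of type ((t→t)→(t→((t→e)→(e→(t→e))))): type (((t→t)→(t→e))→(t→(t→e))).
[blicket florp] — florp of type ((e→t)→((t→t)→(t→e))) combines with blicket of type (e→t): type ((t→t)→(t→e)).
[[jarn murn] [blicket florp]] — [jarn murn] of type (((t→t)→(t→e))→(t→(t→e))) combines with [blicket florp] of type ((t→t)→(t→e)): type (t→(t→e)).
[gex hesk]: (t→t) and (t→((t→(t→e))→t)) cannot combine by function application — type clash.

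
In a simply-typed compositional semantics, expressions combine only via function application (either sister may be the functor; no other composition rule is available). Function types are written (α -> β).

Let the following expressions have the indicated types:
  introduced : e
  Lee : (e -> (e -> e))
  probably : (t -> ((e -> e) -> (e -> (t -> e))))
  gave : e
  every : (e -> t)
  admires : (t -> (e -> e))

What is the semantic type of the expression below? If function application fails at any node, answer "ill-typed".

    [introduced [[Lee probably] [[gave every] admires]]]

[Lee probably]: (e -> (e -> e)) and (t -> ((e -> e) -> (e -> (t -> e)))) cannot combine by function application — type clash.

ill-typed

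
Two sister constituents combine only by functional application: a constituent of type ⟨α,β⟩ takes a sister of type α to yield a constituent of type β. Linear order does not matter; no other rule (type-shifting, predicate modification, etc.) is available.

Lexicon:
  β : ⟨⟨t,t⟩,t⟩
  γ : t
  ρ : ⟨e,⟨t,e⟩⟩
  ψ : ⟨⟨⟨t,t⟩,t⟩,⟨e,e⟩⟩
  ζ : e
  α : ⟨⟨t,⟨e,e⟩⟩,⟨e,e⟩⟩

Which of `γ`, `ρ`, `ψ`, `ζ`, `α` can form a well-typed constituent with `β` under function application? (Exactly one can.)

ψ

γ : t — does not combine with β.
ρ : ⟨e,⟨t,e⟩⟩ — does not combine with β.
ψ — combines: ψ : ⟨⟨⟨t,t⟩,t⟩,⟨e,e⟩⟩ takes β : ⟨⟨t,t⟩,t⟩ as argument, giving ⟨e,e⟩.
ζ : e — does not combine with β.
α : ⟨⟨t,⟨e,e⟩⟩,⟨e,e⟩⟩ — does not combine with β.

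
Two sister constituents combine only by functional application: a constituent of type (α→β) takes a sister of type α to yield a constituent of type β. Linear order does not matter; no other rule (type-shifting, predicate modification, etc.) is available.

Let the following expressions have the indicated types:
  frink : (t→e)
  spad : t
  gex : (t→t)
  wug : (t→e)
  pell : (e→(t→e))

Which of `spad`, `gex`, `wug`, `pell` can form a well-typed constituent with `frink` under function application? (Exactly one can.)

spad

spad — combines: frink : (t→e) takes spad : t as argument, giving e.
gex : (t→t) — frink needs t; gex needs t; neither fits.
wug : (t→e) — frink needs t; wug needs t; neither fits.
pell : (e→(t→e)) — frink needs t; pell needs e; neither fits.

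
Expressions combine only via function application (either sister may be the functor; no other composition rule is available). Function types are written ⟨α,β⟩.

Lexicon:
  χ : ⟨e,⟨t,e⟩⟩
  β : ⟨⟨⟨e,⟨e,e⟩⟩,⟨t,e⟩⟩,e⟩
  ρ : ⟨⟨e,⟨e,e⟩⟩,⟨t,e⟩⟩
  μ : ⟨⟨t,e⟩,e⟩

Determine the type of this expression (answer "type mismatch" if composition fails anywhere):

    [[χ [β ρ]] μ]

[β ρ]: β is ⟨⟨⟨e,⟨e,e⟩⟩,⟨t,e⟩⟩,e⟩, ρ is ⟨⟨e,⟨e,e⟩⟩,⟨t,e⟩⟩; result e.
[χ [β ρ]]: χ is ⟨e,⟨t,e⟩⟩, [β ρ] is e; result ⟨t,e⟩.
[[χ [β ρ]] μ]: μ is ⟨⟨t,e⟩,e⟩, [χ [β ρ]] is ⟨t,e⟩; result e.

e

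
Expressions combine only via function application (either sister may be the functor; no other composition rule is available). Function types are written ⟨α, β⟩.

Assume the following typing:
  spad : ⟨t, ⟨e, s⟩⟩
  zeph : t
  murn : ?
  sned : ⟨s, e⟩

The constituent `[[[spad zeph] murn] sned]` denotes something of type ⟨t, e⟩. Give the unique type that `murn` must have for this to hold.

[[[spad zeph] murn] sned] is required to be ⟨t, e⟩. sned : ⟨s, e⟩ cannot yield ⟨t, e⟩ as functor, so [[spad zeph] murn] : ⟨⟨s, e⟩, ⟨t, e⟩⟩.
[[spad zeph] murn] is required to be ⟨⟨s, e⟩, ⟨t, e⟩⟩. [spad zeph] : ⟨e, s⟩ cannot yield ⟨⟨s, e⟩, ⟨t, e⟩⟩ as functor, so murn : ⟨⟨e, s⟩, ⟨⟨s, e⟩, ⟨t, e⟩⟩⟩.

⟨⟨e, s⟩, ⟨⟨s, e⟩, ⟨t, e⟩⟩⟩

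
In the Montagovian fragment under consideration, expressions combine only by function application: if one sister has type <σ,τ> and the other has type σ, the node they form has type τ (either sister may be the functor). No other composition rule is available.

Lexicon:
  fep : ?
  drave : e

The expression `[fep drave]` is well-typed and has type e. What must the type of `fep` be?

<e,e>

For [fep drave] to have type e with drave of type e, fep must be the function: fep : <e,e>.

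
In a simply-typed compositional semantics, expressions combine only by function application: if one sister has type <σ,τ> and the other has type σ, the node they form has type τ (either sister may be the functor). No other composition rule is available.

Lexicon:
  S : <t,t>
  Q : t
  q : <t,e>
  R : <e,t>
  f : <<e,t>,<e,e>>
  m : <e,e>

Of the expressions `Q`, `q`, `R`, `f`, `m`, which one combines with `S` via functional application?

Q

Q — combines: S : <t,t> takes Q : t as argument, giving t.
q : <t,e> — neither side's domain matches the other.
R : <e,t> — neither side's domain matches the other.
f : <<e,t>,<e,e>> — neither side's domain matches the other.
m : <e,e> — neither side's domain matches the other.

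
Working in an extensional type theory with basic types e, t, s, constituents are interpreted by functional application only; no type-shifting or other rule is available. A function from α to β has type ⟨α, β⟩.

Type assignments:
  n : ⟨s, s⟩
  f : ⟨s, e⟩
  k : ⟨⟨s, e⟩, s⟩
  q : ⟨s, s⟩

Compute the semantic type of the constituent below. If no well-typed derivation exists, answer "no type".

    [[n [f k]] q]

[f k]: ⟨⟨s, e⟩, s⟩ applied to ⟨s, e⟩ yields s.
[n [f k]]: ⟨s, s⟩ applied to s yields s.
[[n [f k]] q]: ⟨s, s⟩ applied to s yields s.

s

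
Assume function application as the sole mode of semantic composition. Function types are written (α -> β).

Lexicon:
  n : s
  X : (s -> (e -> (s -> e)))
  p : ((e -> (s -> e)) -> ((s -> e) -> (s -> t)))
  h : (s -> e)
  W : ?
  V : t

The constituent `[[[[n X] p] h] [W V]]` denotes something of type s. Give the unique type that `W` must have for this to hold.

(t -> ((s -> t) -> s))

At [[[[n X] p] h] [W V]] (required: s): [[[n X] p] h] is (s -> t), which is not a function with range s; hence [W V] is the functor — type ((s -> t) -> s).
At [W V] (required: ((s -> t) -> s)): V is t, which is not a function with range ((s -> t) -> s); hence W is the functor — type (t -> ((s -> t) -> s)).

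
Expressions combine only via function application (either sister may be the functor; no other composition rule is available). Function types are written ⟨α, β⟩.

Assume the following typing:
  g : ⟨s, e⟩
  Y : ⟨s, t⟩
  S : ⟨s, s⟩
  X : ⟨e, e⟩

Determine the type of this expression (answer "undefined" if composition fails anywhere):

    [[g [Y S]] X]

undefined

[Y S]: ⟨s, t⟩ and ⟨s, s⟩ cannot combine by function application — type clash.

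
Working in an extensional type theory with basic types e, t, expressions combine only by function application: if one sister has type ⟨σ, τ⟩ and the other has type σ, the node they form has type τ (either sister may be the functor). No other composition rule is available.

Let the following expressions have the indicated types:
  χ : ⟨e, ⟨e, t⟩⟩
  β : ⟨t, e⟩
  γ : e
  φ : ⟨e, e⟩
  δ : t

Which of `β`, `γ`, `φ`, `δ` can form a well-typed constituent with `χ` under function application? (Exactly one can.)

β : ⟨t, e⟩ — does not combine with χ.
γ — combines: χ : ⟨e, ⟨e, t⟩⟩ takes γ : e as argument, giving ⟨e, t⟩.
φ : ⟨e, e⟩ — does not combine with χ.
δ : t — does not combine with χ.

γ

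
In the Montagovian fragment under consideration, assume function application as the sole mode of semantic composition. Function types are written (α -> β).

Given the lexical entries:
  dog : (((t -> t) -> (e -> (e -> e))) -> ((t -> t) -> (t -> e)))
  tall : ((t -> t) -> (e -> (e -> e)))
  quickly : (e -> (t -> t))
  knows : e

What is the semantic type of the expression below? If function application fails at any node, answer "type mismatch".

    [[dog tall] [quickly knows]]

(t -> e)

[dog tall]: (((t -> t) -> (e -> (e -> e))) -> ((t -> t) -> (t -> e))) applied to ((t -> t) -> (e -> (e -> e))) yields ((t -> t) -> (t -> e)).
[quickly knows]: (e -> (t -> t)) applied to e yields (t -> t).
[[dog tall] [quickly knows]]: ((t -> t) -> (t -> e)) applied to (t -> t) yields (t -> e).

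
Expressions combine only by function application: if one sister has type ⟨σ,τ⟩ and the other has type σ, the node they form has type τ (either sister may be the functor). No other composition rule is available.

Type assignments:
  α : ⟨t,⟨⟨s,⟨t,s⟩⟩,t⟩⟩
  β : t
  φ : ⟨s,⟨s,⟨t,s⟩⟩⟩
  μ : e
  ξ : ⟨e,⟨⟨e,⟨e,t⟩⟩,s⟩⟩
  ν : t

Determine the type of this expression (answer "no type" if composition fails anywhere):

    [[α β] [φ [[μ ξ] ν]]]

At [α β], α : ⟨t,⟨⟨s,⟨t,s⟩⟩,t⟩⟩ takes β : t, giving ⟨⟨s,⟨t,s⟩⟩,t⟩.
At [μ ξ], ξ : ⟨e,⟨⟨e,⟨e,t⟩⟩,s⟩⟩ takes μ : e, giving ⟨⟨e,⟨e,t⟩⟩,s⟩.
At [[μ ξ] ν]: neither ⟨⟨e,⟨e,t⟩⟩,s⟩ nor t can take the other as argument; the node is ill-typed.

no type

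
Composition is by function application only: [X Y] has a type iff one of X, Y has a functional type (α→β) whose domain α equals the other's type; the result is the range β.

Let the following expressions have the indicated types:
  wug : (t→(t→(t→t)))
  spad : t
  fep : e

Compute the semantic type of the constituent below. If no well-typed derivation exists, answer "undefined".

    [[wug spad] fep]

undefined

[wug spad]: (t→(t→(t→t))) applied to t yields (t→(t→t)).
[[wug spad] fep]: (t→(t→t)) and e cannot combine by function application — type clash.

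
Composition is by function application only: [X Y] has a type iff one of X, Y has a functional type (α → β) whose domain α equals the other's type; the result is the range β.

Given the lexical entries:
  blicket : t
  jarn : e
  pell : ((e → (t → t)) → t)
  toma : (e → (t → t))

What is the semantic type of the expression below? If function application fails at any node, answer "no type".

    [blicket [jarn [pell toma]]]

[pell toma]: functor pell : ((e → (t → t)) → t), argument toma : (e → (t → t)); result t.
[jarn [pell toma]]: e and t cannot combine by function application — type clash.

no type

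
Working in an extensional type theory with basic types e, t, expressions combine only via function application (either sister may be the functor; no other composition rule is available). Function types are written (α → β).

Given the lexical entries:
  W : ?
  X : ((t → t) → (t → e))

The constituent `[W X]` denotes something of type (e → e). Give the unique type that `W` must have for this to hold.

For [W X] to have type (e → e) with X of type ((t → t) → (t → e)), W must be the function: W : (((t → t) → (t → e)) → (e → e)).

(((t → t) → (t → e)) → (e → e))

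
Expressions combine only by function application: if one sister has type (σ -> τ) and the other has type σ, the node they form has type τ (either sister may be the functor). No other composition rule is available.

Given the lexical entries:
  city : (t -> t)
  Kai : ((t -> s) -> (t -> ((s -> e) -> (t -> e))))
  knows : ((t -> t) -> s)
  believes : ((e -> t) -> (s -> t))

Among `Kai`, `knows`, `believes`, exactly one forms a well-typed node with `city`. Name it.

knows

Kai : ((t -> s) -> (t -> ((s -> e) -> (t -> e)))) — does not combine with city.
knows — combines: knows : ((t -> t) -> s) takes city : (t -> t) as argument, giving s.
believes : ((e -> t) -> (s -> t)) — does not combine with city.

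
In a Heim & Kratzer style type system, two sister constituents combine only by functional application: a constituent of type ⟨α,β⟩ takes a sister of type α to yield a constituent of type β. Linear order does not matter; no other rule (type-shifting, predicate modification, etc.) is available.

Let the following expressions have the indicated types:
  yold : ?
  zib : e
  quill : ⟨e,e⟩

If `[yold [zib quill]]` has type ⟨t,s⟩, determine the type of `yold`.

At [yold [zib quill]] (required: ⟨t,s⟩): [zib quill] is e, which is not a function with range ⟨t,s⟩; hence yold is the functor — type ⟨e,⟨t,s⟩⟩.

⟨e,⟨t,s⟩⟩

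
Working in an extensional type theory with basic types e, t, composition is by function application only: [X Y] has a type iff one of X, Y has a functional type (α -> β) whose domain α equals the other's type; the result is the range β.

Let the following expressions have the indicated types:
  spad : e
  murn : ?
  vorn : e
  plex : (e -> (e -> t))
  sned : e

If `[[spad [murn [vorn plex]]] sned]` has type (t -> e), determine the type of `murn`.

((e -> t) -> (e -> (e -> (t -> e))))

For [[spad [murn [vorn plex]]] sned] to have type (t -> e) with sned of type e, [spad [murn [vorn plex]]] must be the function: [spad [murn [vorn plex]]] : (e -> (t -> e)).
For [spad [murn [vorn plex]]] to have type (e -> (t -> e)) with spad of type e, [murn [vorn plex]] must be the function: [murn [vorn plex]] : (e -> (e -> (t -> e))).
For [murn [vorn plex]] to have type (e -> (e -> (t -> e))) with [vorn plex] of type (e -> t), murn must be the function: murn : ((e -> t) -> (e -> (e -> (t -> e)))).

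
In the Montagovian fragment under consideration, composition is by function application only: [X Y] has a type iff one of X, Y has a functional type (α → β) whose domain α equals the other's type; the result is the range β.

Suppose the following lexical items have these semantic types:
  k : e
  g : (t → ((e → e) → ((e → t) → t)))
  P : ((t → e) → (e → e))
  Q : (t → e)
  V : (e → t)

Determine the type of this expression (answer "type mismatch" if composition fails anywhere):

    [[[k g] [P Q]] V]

type mismatch

[k g]: e with (t → ((e → e) → ((e → t) → t))) — neither is a function whose domain matches the other; composition fails here.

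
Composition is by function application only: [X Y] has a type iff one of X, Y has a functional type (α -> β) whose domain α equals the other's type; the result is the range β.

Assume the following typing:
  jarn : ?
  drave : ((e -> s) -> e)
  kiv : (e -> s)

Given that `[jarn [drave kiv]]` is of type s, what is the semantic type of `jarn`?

[jarn [drave kiv]] must have type s. The sister [drave kiv] has type e; that is not a function onto s, so jarn must be the functor, of type (e -> s).

(e -> s)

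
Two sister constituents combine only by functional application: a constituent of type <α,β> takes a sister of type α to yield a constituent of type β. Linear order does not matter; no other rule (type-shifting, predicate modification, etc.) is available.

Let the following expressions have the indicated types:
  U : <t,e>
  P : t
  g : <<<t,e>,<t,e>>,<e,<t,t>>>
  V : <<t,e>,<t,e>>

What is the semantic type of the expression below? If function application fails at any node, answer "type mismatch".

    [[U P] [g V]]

[U P]: functor U : <t,e>, argument P : t; result e.
[g V]: functor g : <<<t,e>,<t,e>>,<e,<t,t>>>, argument V : <<t,e>,<t,e>>; result <e,<t,t>>.
[[U P] [g V]]: functor [g V] : <e,<t,t>>, argument [U P] : e; result <t,t>.

<t,t>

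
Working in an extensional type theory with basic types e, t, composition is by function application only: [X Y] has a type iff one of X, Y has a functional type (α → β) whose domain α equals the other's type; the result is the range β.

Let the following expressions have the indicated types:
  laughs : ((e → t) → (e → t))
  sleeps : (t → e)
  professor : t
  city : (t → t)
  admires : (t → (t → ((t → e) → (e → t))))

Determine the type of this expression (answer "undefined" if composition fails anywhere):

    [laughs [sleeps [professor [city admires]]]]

undefined

[city admires]: (t → t) with (t → (t → ((t → e) → (e → t)))) — neither is a function whose domain matches the other; composition fails here.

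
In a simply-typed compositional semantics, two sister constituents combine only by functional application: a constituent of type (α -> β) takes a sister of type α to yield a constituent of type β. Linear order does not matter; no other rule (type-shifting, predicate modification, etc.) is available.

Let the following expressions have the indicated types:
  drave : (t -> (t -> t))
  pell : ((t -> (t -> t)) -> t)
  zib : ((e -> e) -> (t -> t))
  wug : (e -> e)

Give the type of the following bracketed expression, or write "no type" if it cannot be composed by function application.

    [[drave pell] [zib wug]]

t

[drave pell]: functor pell : ((t -> (t -> t)) -> t), argument drave : (t -> (t -> t)); result t.
[zib wug]: functor zib : ((e -> e) -> (t -> t)), argument wug : (e -> e); result (t -> t).
[[drave pell] [zib wug]]: functor [zib wug] : (t -> t), argument [drave pell] : t; result t.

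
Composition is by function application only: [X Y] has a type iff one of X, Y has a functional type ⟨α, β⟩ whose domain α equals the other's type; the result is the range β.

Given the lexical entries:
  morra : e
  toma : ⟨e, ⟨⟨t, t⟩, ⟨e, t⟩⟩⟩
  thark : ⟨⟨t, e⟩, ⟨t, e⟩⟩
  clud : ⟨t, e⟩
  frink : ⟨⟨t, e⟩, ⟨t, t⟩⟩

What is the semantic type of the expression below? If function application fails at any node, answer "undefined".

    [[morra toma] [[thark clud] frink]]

⟨e, t⟩

[morra toma]: functor toma : ⟨e, ⟨⟨t, t⟩, ⟨e, t⟩⟩⟩, argument morra : e; result ⟨⟨t, t⟩, ⟨e, t⟩⟩.
[thark clud]: functor thark : ⟨⟨t, e⟩, ⟨t, e⟩⟩, argument clud : ⟨t, e⟩; result ⟨t, e⟩.
[[thark clud] frink]: functor frink : ⟨⟨t, e⟩, ⟨t, t⟩⟩, argument [thark clud] : ⟨t, e⟩; result ⟨t, t⟩.
[[morra toma] [[thark clud] frink]]: functor [morra toma] : ⟨⟨t, t⟩, ⟨e, t⟩⟩, argument [[thark clud] frink] : ⟨t, t⟩; result ⟨e, t⟩.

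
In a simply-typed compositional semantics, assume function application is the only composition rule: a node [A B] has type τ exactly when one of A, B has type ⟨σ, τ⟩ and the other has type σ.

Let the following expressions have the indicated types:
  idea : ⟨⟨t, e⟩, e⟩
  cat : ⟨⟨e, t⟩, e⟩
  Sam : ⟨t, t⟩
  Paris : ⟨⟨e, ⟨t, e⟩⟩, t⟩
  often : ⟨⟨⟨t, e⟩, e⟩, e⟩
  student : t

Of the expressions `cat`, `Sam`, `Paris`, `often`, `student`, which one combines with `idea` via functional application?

cat : ⟨⟨e, t⟩, e⟩ — neither side's domain matches the other.
Sam : ⟨t, t⟩ — neither side's domain matches the other.
Paris : ⟨⟨e, ⟨t, e⟩⟩, t⟩ — neither side's domain matches the other.
often — combines: often : ⟨⟨⟨t, e⟩, e⟩, e⟩ takes idea : ⟨⟨t, e⟩, e⟩ as argument, giving e.
student : t — neither side's domain matches the other.

often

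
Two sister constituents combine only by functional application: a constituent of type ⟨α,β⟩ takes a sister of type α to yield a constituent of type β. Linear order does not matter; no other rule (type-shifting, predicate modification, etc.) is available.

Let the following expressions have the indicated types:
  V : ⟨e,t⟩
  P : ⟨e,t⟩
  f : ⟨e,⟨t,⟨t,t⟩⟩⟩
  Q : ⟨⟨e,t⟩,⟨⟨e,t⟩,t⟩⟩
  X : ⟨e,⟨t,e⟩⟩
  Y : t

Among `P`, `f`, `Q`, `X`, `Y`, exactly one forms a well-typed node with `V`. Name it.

Q

P : ⟨e,t⟩ — V needs e; P needs e; neither fits.
f : ⟨e,⟨t,⟨t,t⟩⟩⟩ — V needs e; f needs e; neither fits.
Q — combines: Q : ⟨⟨e,t⟩,⟨⟨e,t⟩,t⟩⟩ takes V : ⟨e,t⟩ as argument, giving ⟨⟨e,t⟩,t⟩.
X : ⟨e,⟨t,e⟩⟩ — V needs e; X needs e; neither fits.
Y : t — V needs e; Y needs nothing (atomic); neither fits.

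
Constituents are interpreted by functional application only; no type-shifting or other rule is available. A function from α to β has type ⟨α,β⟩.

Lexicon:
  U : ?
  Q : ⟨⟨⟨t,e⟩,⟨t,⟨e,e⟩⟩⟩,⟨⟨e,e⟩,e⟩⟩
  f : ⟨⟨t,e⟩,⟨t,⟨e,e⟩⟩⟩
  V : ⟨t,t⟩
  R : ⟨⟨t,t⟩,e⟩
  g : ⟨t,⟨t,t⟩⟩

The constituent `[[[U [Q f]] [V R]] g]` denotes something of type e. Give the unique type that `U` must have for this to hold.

⟨⟨⟨e,e⟩,e⟩,⟨e,⟨⟨t,⟨t,t⟩⟩,e⟩⟩⟩

For [[[U [Q f]] [V R]] g] to have type e with g of type ⟨t,⟨t,t⟩⟩, [[U [Q f]] [V R]] must be the function: [[U [Q f]] [V R]] : ⟨⟨t,⟨t,t⟩⟩,e⟩.
For [[U [Q f]] [V R]] to have type ⟨⟨t,⟨t,t⟩⟩,e⟩ with [V R] of type e, [U [Q f]] must be the function: [U [Q f]] : ⟨e,⟨⟨t,⟨t,t⟩⟩,e⟩⟩.
For [U [Q f]] to have type ⟨e,⟨⟨t,⟨t,t⟩⟩,e⟩⟩ with [Q f] of type ⟨⟨e,e⟩,e⟩, U must be the function: U : ⟨⟨⟨e,e⟩,e⟩,⟨e,⟨⟨t,⟨t,t⟩⟩,e⟩⟩⟩.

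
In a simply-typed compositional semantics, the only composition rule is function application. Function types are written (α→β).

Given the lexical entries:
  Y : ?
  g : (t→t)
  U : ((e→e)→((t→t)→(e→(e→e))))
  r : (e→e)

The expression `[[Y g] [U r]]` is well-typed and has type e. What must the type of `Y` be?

[[Y g] [U r]] is required to be e. [U r] : ((t→t)→(e→(e→e))) cannot yield e as functor, so [Y g] : (((t→t)→(e→(e→e)))→e).
[Y g] is required to be (((t→t)→(e→(e→e)))→e). g : (t→t) cannot yield (((t→t)→(e→(e→e)))→e) as functor, so Y : ((t→t)→(((t→t)→(e→(e→e)))→e)).

((t→t)→(((t→t)→(e→(e→e)))→e))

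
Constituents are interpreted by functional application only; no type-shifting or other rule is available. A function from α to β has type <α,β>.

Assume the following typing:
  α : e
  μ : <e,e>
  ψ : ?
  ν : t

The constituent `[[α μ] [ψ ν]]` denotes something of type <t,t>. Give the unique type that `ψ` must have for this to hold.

<t,<e,<t,t>>>

For [[α μ] [ψ ν]] to have type <t,t> with [α μ] of type e, [ψ ν] must be the function: [ψ ν] : <e,<t,t>>.
For [ψ ν] to have type <e,<t,t>> with ν of type t, ψ must be the function: ψ : <t,<e,<t,t>>>.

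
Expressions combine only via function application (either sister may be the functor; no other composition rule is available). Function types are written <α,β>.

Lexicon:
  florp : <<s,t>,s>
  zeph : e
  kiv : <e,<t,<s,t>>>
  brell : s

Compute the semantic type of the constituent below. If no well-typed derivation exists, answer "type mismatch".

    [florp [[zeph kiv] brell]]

[zeph kiv]: functor kiv : <e,<t,<s,t>>>, argument zeph : e; result <t,<s,t>>.
[[zeph kiv] brell]: <t,<s,t>> with s — neither is a function whose domain matches the other; composition fails here.

type mismatch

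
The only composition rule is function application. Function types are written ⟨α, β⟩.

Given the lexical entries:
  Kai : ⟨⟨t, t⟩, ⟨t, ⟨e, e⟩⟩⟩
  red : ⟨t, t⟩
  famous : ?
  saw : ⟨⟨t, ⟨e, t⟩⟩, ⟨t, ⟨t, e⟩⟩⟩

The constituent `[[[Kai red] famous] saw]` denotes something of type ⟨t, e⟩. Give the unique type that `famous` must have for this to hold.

[[[Kai red] famous] saw] must have type ⟨t, e⟩. The sister saw has type ⟨⟨t, ⟨e, t⟩⟩, ⟨t, ⟨t, e⟩⟩⟩; that is not a function onto ⟨t, e⟩, so [[Kai red] famous] must be the functor, of type ⟨⟨⟨t, ⟨e, t⟩⟩, ⟨t, ⟨t, e⟩⟩⟩, ⟨t, e⟩⟩.
[[Kai red] famous] must have type ⟨⟨⟨t, ⟨e, t⟩⟩, ⟨t, ⟨t, e⟩⟩⟩, ⟨t, e⟩⟩. The sister [Kai red] has type ⟨t, ⟨e, e⟩⟩; that is not a function onto ⟨⟨⟨t, ⟨e, t⟩⟩, ⟨t, ⟨t, e⟩⟩⟩, ⟨t, e⟩⟩, so famous must be the functor, of type ⟨⟨t, ⟨e, e⟩⟩, ⟨⟨⟨t, ⟨e, t⟩⟩, ⟨t, ⟨t, e⟩⟩⟩, ⟨t, e⟩⟩⟩.

⟨⟨t, ⟨e, e⟩⟩, ⟨⟨⟨t, ⟨e, t⟩⟩, ⟨t, ⟨t, e⟩⟩⟩, ⟨t, e⟩⟩⟩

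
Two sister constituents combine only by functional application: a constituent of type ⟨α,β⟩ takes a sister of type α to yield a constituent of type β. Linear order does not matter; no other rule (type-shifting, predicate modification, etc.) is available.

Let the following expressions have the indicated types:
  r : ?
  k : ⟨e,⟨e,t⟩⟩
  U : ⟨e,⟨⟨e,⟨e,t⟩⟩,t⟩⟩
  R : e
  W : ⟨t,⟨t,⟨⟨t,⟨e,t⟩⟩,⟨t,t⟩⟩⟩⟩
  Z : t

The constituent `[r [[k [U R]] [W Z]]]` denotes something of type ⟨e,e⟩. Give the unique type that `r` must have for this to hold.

[r [[k [U R]] [W Z]]] must have type ⟨e,e⟩. The sister [[k [U R]] [W Z]] has type ⟨⟨t,⟨e,t⟩⟩,⟨t,t⟩⟩; that is not a function onto ⟨e,e⟩, so r must be the functor, of type ⟨⟨⟨t,⟨e,t⟩⟩,⟨t,t⟩⟩,⟨e,e⟩⟩.

⟨⟨⟨t,⟨e,t⟩⟩,⟨t,t⟩⟩,⟨e,e⟩⟩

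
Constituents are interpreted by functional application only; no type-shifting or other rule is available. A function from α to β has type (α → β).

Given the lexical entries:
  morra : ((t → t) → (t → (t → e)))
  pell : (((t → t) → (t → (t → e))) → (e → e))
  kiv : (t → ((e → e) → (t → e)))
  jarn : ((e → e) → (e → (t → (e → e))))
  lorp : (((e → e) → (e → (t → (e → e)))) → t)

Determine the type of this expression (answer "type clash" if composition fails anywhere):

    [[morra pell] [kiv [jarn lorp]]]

At [morra pell], pell : (((t → t) → (t → (t → e))) → (e → e)) takes morra : ((t → t) → (t → (t → e))), giving (e → e).
At [jarn lorp], lorp : (((e → e) → (e → (t → (e → e)))) → t) takes jarn : ((e → e) → (e → (t → (e → e)))), giving t.
At [kiv [jarn lorp]], kiv : (t → ((e → e) → (t → e))) takes [jarn lorp] : t, giving ((e → e) → (t → e)).
At [[morra pell] [kiv [jarn lorp]]], [kiv [jarn lorp]] : ((e → e) → (t → e)) takes [morra pell] : (e → e), giving (t → e).

(t → e)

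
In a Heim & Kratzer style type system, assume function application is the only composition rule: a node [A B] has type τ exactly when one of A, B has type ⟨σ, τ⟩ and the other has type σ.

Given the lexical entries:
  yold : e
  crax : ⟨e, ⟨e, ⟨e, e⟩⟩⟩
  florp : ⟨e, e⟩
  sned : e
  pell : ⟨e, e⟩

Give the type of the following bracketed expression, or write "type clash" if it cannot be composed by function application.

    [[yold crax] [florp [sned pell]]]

[yold crax]: functor crax : ⟨e, ⟨e, ⟨e, e⟩⟩⟩, argument yold : e; result ⟨e, ⟨e, e⟩⟩.
[sned pell]: functor pell : ⟨e, e⟩, argument sned : e; result e.
[florp [sned pell]]: functor florp : ⟨e, e⟩, argument [sned pell] : e; result e.
[[yold crax] [florp [sned pell]]]: functor [yold crax] : ⟨e, ⟨e, e⟩⟩, argument [florp [sned pell]] : e; result ⟨e, e⟩.

⟨e, e⟩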